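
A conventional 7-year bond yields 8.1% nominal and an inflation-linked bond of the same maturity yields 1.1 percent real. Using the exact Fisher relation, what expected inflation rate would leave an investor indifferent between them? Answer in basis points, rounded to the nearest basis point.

(1 + π) = (1 + i)/(1 + r) = 1.08100 / 1.01100 = 1.069238
Break-even inflation = 1.069238 − 1 → 692 basis points.

692 basis points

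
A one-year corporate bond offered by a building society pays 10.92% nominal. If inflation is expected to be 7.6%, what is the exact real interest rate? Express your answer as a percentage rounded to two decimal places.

1 + r = 1.10920 / 1.07600 = 1.030855
r = 1.030855 − 1 = 3.0855%, i.e. 3.09%.

3.09%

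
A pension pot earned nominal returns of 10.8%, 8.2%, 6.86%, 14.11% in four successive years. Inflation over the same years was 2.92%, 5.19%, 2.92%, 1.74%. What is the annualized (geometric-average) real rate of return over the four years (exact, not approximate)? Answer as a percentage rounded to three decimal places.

6.564%

Compound the nominal returns: 1.1080 × 1.0820 × 1.0686 × 1.1411 = 1.46186038.
Compound inflation: 1.0292 × 1.0519 × 1.0292 × 1.0174 = 1.13361542.
Deflate: 1.46186038 / 1.13361542 = 1.28955584.
Annualized real rate = 1.28955584^(1/4) − 1 = 6.5639% → 6.564%.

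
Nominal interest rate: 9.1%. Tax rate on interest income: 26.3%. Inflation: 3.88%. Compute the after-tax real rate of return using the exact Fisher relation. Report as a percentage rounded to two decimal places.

2.72%

After-tax nominal return = 9.1% × (1 − 0.263) = 6.7067%.
1 + r = 1.067067 / 1.03880 = 1.027211
After-tax real rate = 1.027211 − 1 → 2.72%.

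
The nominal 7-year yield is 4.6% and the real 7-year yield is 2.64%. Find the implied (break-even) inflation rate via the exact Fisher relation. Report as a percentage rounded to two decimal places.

1.91%

(1 + π) = (1 + i)/(1 + r) = 1.04600 / 1.02640 = 1.019096
Break-even inflation = 1.019096 − 1 → 1.91%.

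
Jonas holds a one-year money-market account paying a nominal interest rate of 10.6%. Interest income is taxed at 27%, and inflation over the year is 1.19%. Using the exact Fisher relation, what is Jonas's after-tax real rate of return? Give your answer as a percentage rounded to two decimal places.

6.47%

After-tax nominal return = 10.6% × (1 − 0.27) = 7.7380%.
1 + r = 1.07738 / 1.01190 = 1.064710
After-tax real rate = 1.064710 − 1 → 6.47%.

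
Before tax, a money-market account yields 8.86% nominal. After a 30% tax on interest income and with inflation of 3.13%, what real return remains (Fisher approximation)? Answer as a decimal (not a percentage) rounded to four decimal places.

After-tax nominal return = 8.86% × (1 − 0.3) = 6.2020%.
r ≈ 6.2020% − 3.13% → 0.0307.

0.0307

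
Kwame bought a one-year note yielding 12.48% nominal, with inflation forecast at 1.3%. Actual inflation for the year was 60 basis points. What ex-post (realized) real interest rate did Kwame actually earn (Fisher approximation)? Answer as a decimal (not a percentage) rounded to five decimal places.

0.11880

Ex-post: 12.48% − 0.6% = 11.880%
So the realized real rate is 0.11880.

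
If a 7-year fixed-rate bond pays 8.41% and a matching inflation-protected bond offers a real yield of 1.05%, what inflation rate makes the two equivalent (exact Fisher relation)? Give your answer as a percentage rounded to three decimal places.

7.284%

(1 + π) = (1 + i)/(1 + r) = 1.08410 / 1.01050 = 1.0728352
Break-even inflation = 1.0728352 − 1 → 7.284%.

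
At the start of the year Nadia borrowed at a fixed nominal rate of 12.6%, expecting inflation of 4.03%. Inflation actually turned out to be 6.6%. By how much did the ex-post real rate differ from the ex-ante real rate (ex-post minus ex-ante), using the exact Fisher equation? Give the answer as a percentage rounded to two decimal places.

Ex-ante: (1 + 0.1260)/(1 + 0.0403) − 1 = 8.2380%
Ex-post: (1 + 0.1260)/(1 + 0.0660) − 1 = 5.6285%
Difference (ex-post − ex-ante) = -2.6095% → -2.61%.

-2.61%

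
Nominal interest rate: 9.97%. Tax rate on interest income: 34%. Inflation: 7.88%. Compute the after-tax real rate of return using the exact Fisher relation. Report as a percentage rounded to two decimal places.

-1.20%

After-tax nominal return = 9.97% × (1 − 0.34) = 6.5802%.
1 + r = 1.065802 / 1.07880 = 0.987951
After-tax real rate = 0.987951 − 1 → -1.20%.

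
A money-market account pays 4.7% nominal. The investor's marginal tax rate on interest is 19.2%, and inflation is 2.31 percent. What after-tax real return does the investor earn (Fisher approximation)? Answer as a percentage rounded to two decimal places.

After-tax nominal return = 4.7% × (1 − 0.192) = 3.7976%.
r ≈ 3.7976% − 2.31% → 1.49%.

1.49%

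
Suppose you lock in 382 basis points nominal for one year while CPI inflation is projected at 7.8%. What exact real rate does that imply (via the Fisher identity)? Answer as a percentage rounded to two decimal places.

By the Fisher identity, 1 + r = (1 + i)/(1 + π).
1 + r = 1.03820 / 1.07800 = 0.963080
r = 0.963080 − 1 = -3.6920%, i.e. -3.69%.

-3.69%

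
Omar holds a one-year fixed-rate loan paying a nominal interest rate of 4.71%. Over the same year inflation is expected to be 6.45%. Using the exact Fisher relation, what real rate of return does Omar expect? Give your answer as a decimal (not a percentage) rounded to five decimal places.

By the Fisher relation, 1 + r = (1 + i)/(1 + π).
1 + r = 1.04710 / 1.06450 = 0.983654
r = 0.983654 − 1 = -1.6346%, i.e. -0.01635.

-0.01635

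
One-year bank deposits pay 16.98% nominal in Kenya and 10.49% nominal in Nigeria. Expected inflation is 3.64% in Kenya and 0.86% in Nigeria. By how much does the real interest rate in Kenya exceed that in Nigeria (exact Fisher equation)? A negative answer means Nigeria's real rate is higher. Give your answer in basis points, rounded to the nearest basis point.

332 basis points

Kenya: (1 + 0.1698)/(1 + 0.0364) − 1 = 12.8715%
Nigeria: (1 + 0.1049)/(1 + 0.0086) − 1 = 9.5479%
Differential = 12.8715% − 9.5479% = 3.3236% → 332 basis points.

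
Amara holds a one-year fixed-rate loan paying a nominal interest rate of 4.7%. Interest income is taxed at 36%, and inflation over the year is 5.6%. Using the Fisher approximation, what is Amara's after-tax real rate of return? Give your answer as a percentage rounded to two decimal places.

After-tax nominal return = 4.7% × (1 − 0.36) = 3.0080%.
r ≈ 3.0080% − 5.6% → -2.59%.

-2.59%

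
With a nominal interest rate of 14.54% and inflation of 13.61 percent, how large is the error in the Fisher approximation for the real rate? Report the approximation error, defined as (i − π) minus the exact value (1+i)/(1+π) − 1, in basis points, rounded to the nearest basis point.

11 basis points

Approximate: r ≈ 14.540% − 13.610% = 0.9300%
Exact: (1 + 0.1454)/(1 + 0.1361) − 1 = 0.8186%
Error = 0.9300% − 0.8186% = 0.1114% → 11 basis points.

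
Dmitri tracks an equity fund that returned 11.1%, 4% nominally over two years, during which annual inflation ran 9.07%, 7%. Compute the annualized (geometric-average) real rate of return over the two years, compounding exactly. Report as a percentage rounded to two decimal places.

-0.50%

Nominal growth factor = 1.1110 × 1.0400 = 1.15544000
Price-level growth factor = 1.0907 × 1.0700 = 1.16704900
Real growth factor = 1.15544000 / 1.16704900 = 0.99005269
Annualized real rate = 0.99005269^(1/2) − 1 = -0.4986% → -0.50%.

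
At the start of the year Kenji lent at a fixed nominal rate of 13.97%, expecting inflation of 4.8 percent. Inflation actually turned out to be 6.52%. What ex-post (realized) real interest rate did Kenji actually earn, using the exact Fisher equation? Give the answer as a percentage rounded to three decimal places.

6.994%

Ex-post: (1 + 0.1397)/(1 + 0.0652) − 1 = 6.9940%
So the realized real rate is 6.994%.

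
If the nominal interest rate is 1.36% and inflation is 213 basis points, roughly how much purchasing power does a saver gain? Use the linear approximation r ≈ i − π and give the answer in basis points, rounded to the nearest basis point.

-77 basis points

r ≈ i − π = 1.36% − 2.13% = -77 basis points.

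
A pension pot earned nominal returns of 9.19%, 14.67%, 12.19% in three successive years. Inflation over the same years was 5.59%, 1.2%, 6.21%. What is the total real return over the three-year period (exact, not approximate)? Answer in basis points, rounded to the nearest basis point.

Compound the nominal returns: 1.0919 × 1.1467 × 1.1219 = 1.404710.
Compound inflation: 1.0559 × 1.0120 × 1.0621 = 1.134929.
Deflate: 1.404710 / 1.134929 = 1.237708.
Total real return = 1.237708 − 1 → 2377 basis points.

2377 basis points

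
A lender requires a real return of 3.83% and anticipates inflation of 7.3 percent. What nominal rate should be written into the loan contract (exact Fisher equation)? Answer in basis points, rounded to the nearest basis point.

1141 basis points

(1 + i) = (1 + r)(1 + π) = 1.03830 × 1.07300 = 1.1140959
i = 1.1140959 − 1, so the required nominal rate is 1141 basis points.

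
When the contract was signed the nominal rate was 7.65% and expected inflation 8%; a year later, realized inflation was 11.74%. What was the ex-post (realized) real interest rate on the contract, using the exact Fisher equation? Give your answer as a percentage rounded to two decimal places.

-3.66%

Ex-post: (1 + 0.0765)/(1 + 0.1174) − 1 = -3.6603%
So the realized real rate is -3.66%.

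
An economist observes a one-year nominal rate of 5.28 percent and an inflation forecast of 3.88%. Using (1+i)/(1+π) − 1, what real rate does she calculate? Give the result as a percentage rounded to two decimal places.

By the Fisher relation, 1 + r = (1 + i)/(1 + π).
1 + r = 1.05280 / 1.03880 = 1.013477
r = 1.013477 − 1 = 1.3477%, i.e. 1.35%.

1.35%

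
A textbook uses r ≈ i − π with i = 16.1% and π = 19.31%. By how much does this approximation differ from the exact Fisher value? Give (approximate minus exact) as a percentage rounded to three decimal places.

-0.520%

Approximate: r ≈ 16.100% − 19.310% = -3.2100%
Exact: (1 + 0.1610)/(1 + 0.1931) − 1 = -2.69047%
Error = -3.2100% − (-2.69047%) = -0.51953% → -0.520%.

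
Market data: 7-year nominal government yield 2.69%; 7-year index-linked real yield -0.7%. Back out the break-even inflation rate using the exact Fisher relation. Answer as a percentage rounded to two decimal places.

(1 + π) = (1 + i)/(1 + r) = 1.02690 / 0.99300 = 1.034139
Break-even inflation = 1.034139 − 1 → 3.41%.

3.41%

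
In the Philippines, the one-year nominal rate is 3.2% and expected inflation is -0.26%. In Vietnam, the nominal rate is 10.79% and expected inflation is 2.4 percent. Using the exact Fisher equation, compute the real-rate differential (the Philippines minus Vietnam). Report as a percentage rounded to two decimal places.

-4.72%

The Philippines: (1 + 0.0320)/(1 − 0.0026) − 1 = 3.4690%
Vietnam: (1 + 0.1079)/(1 + 0.0240) − 1 = 8.1934%
Differential = 3.4690% − 8.1934% = -4.7243% → -4.72%.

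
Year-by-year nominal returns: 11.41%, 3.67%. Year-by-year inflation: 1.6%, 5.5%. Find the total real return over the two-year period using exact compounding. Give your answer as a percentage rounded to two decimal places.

7.75%

Nominal growth factor = 1.1141 × 1.0367 = 1.154987
Price-level growth factor = 1.0160 × 1.0550 = 1.071880
Real growth factor = 1.154987 / 1.071880 = 1.077534
Total real return = 1.077534 − 1 → 7.75%.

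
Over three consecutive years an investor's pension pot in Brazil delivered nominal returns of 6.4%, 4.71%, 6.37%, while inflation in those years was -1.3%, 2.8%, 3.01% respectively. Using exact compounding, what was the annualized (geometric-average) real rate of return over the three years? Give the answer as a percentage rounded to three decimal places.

4.276%

Compound the nominal returns: 1.0640 × 1.0471 × 1.0637 = 1.1850834873.
Compound inflation: 0.9870 × 1.0280 × 1.0301 = 1.0451765436.
Deflate: 1.1850834873 / 1.0451765436 = 1.1338596283.
Annualized real rate = 1.1338596283^(1/3) − 1 = 4.276496% → 4.276%.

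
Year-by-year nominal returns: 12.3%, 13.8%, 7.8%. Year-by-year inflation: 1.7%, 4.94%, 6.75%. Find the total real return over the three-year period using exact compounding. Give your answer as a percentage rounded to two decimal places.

20.92%

Nominal growth factor = 1.1230 × 1.1380 × 1.0780 = 1.377656
Price-level growth factor = 1.0170 × 1.0494 × 1.0675 = 1.139278
Real growth factor = 1.377656 / 1.139278 = 1.209235
Total real return = 1.209235 − 1 → 20.92%.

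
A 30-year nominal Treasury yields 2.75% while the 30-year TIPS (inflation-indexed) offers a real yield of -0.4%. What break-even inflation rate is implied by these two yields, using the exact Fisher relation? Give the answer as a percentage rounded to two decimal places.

(1 + π) = (1 + i)/(1 + r) = 1.02750 / 0.99600 = 1.031627
Break-even inflation = 1.031627 − 1 → 3.16%.

3.16%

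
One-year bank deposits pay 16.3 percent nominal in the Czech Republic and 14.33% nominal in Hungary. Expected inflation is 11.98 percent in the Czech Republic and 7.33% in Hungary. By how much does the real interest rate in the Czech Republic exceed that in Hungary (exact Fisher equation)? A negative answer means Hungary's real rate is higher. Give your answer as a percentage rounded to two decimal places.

The Czech Republic: (1 + 0.1630)/(1 + 0.1198) − 1 = 3.8578%
Hungary: (1 + 0.1433)/(1 + 0.0733) − 1 = 6.5219%
Differential = 3.8578% − 6.5219% = -2.6641% → -2.66%.

-2.66%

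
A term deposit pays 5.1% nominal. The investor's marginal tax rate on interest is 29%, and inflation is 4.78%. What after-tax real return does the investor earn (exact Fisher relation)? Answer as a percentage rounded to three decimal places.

-1.106%

After-tax nominal return = 5.1% × (1 − 0.29) = 3.6210%.
1 + r = 1.03621 / 1.04780 = 0.988939
After-tax real rate = 0.988939 − 1 → -1.106%.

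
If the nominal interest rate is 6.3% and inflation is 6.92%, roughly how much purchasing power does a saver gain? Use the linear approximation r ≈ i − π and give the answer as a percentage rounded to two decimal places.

-0.62%

r ≈ i − π = 6.3% − 6.92% = -0.62%.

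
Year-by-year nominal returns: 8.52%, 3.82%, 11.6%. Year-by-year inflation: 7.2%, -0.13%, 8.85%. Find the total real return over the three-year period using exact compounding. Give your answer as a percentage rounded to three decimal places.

7.894%

Compound the nominal returns: 1.0852 × 1.0382 × 1.1160 = 1.257347.
Compound inflation: 1.0720 × 0.9987 × 1.0885 = 1.165355.
Deflate: 1.257347 / 1.165355 = 1.078939.
Total real return = 1.078939 − 1 → 7.894%.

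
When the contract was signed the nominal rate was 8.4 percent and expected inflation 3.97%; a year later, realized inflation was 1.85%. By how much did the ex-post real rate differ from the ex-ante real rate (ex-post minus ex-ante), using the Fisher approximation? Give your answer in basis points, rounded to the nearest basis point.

Ex-ante: 8.4% − 3.97% = 4.430%
Ex-post: 8.4% − 1.85% = 6.550%
Difference (ex-post − ex-ante) = 2.1200% → 212 basis points.

212 basis points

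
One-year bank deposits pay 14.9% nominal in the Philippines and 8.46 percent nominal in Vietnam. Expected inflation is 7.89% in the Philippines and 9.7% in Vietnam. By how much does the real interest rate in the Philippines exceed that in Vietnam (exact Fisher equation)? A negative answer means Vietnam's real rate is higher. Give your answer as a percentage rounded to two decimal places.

The Philippines: (1 + 0.1490)/(1 + 0.0789) − 1 = 6.4974%
Vietnam: (1 + 0.0846)/(1 + 0.0970) − 1 = -1.1304%
Differential = 6.4974% − (-1.1304%) = 7.6277% → 7.63%.

7.63%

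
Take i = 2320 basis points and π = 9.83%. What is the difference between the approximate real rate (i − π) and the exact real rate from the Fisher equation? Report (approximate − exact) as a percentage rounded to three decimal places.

1.197%

Approximate: r ≈ 23.200% − 9.830% = 13.3700%
Exact: (1 + 0.2320)/(1 + 0.0983) − 1 = 12.1734%
Error = 13.3700% − 12.1734% = 1.1966% → 1.197%.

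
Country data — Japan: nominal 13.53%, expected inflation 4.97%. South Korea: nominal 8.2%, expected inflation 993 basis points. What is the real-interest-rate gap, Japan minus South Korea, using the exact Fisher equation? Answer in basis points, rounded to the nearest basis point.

973 basis points

Japan: (1 + 0.1353)/(1 + 0.0497) − 1 = 8.1547%
South Korea: (1 + 0.0820)/(1 + 0.0993) − 1 = -1.5737%
Differential = 8.1547% − (-1.5737%) = 9.7284% → 973 basis points.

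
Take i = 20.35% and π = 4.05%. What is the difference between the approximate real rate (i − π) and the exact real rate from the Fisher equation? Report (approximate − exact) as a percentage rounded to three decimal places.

Approximate: r ≈ 20.350% − 4.050% = 16.3000%
Exact: (1 + 0.2035)/(1 + 0.0405) − 1 = 15.66555%
Error = 16.3000% − 15.66555% = 0.63445% → 0.634%.

0.634%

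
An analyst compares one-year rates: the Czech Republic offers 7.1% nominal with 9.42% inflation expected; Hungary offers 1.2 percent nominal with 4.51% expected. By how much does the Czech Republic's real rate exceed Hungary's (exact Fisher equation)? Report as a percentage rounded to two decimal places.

1.05%

The Czech Republic: (1 + 0.0710)/(1 + 0.0942) − 1 = -2.1203%
Hungary: (1 + 0.0120)/(1 + 0.0451) − 1 = -3.1672%
Differential = -2.1203% − (-3.1672%) = 1.0469% → 1.05%.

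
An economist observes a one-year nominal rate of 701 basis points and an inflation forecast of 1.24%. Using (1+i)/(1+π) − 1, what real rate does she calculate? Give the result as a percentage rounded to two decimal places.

By the Fisher identity, 1 + r = (1 + i)/(1 + π).
1 + r = 1.07010 / 1.01240 = 1.056993
r = 1.056993 − 1 = 5.6993%, i.e. 5.70%.

5.70%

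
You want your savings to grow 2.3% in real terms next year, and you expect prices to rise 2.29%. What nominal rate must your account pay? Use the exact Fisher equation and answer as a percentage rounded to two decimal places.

4.64%

(1 + i) = (1 + r)(1 + π) = 1.02300 × 1.02290 = 1.0464267
i = 1.0464267 − 1, so the required nominal rate is 4.64%.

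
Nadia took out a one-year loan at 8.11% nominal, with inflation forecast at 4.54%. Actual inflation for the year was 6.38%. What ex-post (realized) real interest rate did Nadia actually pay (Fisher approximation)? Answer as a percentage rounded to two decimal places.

1.73%

Ex-post: 8.11% − 6.38% = 1.730%
So the realized real rate is 1.73%.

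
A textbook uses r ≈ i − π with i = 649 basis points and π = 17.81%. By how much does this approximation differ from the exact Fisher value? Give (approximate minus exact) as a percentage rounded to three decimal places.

-1.711%

Approximate: r ≈ 6.490% − 17.810% = -11.3200%
Exact: (1 + 0.0649)/(1 + 0.1781) − 1 = -9.6087%
Error = -11.3200% − (-9.6087%) = -1.7113% → -1.711%.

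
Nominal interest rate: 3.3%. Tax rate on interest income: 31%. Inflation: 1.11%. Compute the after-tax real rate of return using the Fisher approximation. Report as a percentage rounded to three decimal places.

1.167%

After-tax nominal return = 3.3% × (1 − 0.31) = 2.2770%.
r ≈ 2.2770% − 1.11% → 1.167%.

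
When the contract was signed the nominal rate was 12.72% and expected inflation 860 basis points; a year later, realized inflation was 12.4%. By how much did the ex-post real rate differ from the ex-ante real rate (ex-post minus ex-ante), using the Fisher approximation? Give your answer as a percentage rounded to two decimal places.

-3.80%

Ex-ante: 12.72% − 8.6% = 4.120%
Ex-post: 12.72% − 12.4% = 0.320%
Difference (ex-post − ex-ante) = -3.8000% → -3.80%.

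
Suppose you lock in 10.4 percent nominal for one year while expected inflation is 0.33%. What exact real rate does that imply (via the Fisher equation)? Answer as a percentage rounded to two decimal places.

By the Fisher equation, 1 + r = (1 + i)/(1 + π).
1 + r = 1.10400 / 1.00330 = 1.100369
r = 1.100369 − 1 = 10.0369%, i.e. 10.04%.

10.04%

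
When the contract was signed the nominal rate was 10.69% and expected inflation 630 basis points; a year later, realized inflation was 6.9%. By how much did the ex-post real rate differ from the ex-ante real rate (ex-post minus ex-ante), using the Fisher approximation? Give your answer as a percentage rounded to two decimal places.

-0.60%

Ex-ante: 10.69% − 6.3% = 4.390%
Ex-post: 10.69% − 6.9% = 3.790%
Difference (ex-post − ex-ante) = -0.6000% → -0.60%.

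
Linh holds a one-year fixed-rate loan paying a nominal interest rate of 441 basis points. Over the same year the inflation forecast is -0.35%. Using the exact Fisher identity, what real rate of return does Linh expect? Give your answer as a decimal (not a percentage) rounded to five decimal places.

1 + r = 1.04410 / 0.99650 = 1.047767
r = 1.047767 − 1 = 4.7767%, i.e. 0.04777.

0.04777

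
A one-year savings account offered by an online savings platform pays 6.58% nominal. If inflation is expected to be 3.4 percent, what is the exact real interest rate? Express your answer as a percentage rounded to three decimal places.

3.075%

1 + r = 1.06580 / 1.03400 = 1.030754
r = 1.030754 − 1 = 3.0754%, i.e. 3.075%.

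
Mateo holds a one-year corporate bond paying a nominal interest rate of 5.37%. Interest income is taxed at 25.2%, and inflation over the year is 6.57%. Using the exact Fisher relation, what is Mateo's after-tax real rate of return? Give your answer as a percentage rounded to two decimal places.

-2.40%

After-tax nominal return = 5.37% × (1 − 0.252) = 4.01676%.
1 + r = 1.0401676 / 1.06570 = 0.976042
After-tax real rate = 0.976042 − 1 → -2.40%.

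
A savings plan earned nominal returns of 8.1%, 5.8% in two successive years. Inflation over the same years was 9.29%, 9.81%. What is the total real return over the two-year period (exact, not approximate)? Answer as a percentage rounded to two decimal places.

Compound the nominal returns: 1.0810 × 1.0580 = 1.143698.
Compound inflation: 1.0929 × 1.0981 = 1.200113.
Deflate: 1.143698 / 1.200113 = 0.952992.
Total real return = 0.952992 − 1 → -4.70%.

-4.70%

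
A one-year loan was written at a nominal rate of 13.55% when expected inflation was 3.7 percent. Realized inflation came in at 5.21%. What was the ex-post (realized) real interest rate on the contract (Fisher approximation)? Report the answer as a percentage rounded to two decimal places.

Ex-post: 13.55% − 5.21% = 8.340%
So the realized real rate is 8.34%.

8.34%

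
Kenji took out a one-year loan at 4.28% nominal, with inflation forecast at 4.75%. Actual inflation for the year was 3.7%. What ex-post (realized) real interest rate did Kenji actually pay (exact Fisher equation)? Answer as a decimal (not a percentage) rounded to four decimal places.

0.0056

Ex-post: (1 + 0.0428)/(1 + 0.0370) − 1 = 0.5593%
So the realized real rate is 0.0056.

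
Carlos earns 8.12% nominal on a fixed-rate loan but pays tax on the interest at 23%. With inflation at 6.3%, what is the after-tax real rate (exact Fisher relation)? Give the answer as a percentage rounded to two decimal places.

-0.04%

After-tax nominal return = 8.12% × (1 − 0.23) = 6.2524%.
1 + r = 1.062524 / 1.06300 = 0.999552
After-tax real rate = 0.999552 − 1 → -0.04%.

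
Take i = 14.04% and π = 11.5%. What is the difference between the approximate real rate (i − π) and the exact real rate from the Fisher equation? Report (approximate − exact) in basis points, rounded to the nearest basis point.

Approximate: r ≈ 14.040% − 11.500% = 2.5400%
Exact: (1 + 0.1404)/(1 + 0.1150) − 1 = 2.2780%
Error = 2.5400% − 2.2780% = 0.2620% → 26 basis points.

26 basis points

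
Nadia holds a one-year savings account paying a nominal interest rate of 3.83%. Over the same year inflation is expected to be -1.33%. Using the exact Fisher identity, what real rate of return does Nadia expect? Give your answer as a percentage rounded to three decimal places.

5.230%

By the Fisher identity, 1 + r = (1 + i)/(1 + π).
1 + r = 1.03830 / 0.98670 = 1.052296
r = 1.052296 − 1 = 5.2296%, i.e. 5.230%.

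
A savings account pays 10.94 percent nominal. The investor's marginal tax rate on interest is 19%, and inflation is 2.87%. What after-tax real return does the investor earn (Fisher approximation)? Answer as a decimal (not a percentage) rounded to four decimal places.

0.0599

After-tax nominal return = 10.94% × (1 − 0.19) = 8.8614%.
r ≈ 8.8614% − 2.87% → 0.0599.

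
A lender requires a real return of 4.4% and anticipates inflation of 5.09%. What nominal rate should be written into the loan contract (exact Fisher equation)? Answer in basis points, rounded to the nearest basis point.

971 basis points

(1 + i) = (1 + r)(1 + π) = 1.04400 × 1.05090 = 1.0971396
i = 1.0971396 − 1, so the required nominal rate is 971 basis points.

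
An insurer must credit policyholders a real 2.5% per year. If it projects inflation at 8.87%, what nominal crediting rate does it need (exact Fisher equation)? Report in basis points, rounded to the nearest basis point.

1159 basis points

(1 + i) = (1 + r)(1 + π) = 1.02500 × 1.08870 = 1.1159175
i = 1.1159175 − 1, so the required nominal rate is 1159 basis points.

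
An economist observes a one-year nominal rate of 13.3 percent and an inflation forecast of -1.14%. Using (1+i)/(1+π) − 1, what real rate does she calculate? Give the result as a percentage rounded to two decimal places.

14.61%

1 + r = 1.13300 / 0.98860 = 1.146065
r = 1.146065 − 1 = 14.6065%, i.e. 14.61%.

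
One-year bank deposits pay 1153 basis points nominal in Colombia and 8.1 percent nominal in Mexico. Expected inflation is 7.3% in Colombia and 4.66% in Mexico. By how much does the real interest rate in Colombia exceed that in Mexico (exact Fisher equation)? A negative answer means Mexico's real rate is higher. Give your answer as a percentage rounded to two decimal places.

0.66%

Colombia: (1 + 0.1153)/(1 + 0.0730) − 1 = 3.9422%
Mexico: (1 + 0.0810)/(1 + 0.0466) − 1 = 3.2868%
Differential = 3.9422% − 3.2868% = 0.6554% → 0.66%.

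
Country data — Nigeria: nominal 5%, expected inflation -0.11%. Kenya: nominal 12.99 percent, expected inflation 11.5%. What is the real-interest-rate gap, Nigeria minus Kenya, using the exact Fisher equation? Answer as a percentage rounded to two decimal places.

Nigeria: (1 + 0.0500)/(1 − 0.0011) − 1 = 5.1156%
Kenya: (1 + 0.1299)/(1 + 0.1150) − 1 = 1.3363%
Differential = 5.1156% − 1.3363% = 3.7793% → 3.78%.

3.78%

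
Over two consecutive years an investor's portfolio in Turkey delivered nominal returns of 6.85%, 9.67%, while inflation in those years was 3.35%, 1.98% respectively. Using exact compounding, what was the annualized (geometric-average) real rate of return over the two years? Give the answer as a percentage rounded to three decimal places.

5.443%

Nominal growth factor = 1.0685 × 1.0967 = 1.17182395
Price-level growth factor = 1.0335 × 1.0198 = 1.05396330
Real growth factor = 1.17182395 / 1.05396330 = 1.11182614
Annualized real rate = 1.11182614^(1/2) − 1 = 5.4432% → 5.443%.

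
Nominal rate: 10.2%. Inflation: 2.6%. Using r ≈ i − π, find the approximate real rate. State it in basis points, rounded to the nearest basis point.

760 basis points

r ≈ i − π = 10.2% − 2.6% = 760 basis points.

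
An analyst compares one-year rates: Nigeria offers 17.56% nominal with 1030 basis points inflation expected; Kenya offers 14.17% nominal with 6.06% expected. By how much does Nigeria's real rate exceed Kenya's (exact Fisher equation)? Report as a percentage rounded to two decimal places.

Nigeria: (1 + 0.1756)/(1 + 0.1030) − 1 = 6.5820%
Kenya: (1 + 0.1417)/(1 + 0.0606) − 1 = 7.6466%
Differential = 6.5820% − 7.6466% = -1.0646% → -1.06%.

-1.06%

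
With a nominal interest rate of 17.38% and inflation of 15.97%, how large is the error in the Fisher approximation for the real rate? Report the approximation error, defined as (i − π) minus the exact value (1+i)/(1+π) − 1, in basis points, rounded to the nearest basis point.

19 basis points

Approximate: r ≈ 17.380% − 15.970% = 1.4100%
Exact: (1 + 0.1738)/(1 + 0.1597) − 1 = 1.2158%
Error = 1.4100% − 1.2158% = 0.1942% → 19 basis points.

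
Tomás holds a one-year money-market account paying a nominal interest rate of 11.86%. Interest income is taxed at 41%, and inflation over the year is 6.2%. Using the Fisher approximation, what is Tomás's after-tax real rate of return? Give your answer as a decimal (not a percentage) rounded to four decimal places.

0.0080

After-tax nominal return = 11.86% × (1 − 0.41) = 6.9974%.
r ≈ 6.9974% − 6.2% → 0.0080.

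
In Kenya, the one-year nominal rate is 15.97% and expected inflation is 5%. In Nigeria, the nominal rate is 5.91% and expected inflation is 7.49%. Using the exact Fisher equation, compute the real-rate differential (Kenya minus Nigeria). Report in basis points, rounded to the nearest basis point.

Kenya: (1 + 0.1597)/(1 + 0.0500) − 1 = 10.4476%
Nigeria: (1 + 0.0591)/(1 + 0.0749) − 1 = -1.4699%
Differential = 10.4476% − (-1.4699%) = 11.9175% → 1192 basis points.

1192 basis points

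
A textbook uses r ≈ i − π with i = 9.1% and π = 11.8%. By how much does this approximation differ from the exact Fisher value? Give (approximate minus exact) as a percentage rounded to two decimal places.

-0.28%

Approximate: r ≈ 9.100% − 11.800% = -2.7000%
Exact: (1 + 0.0910)/(1 + 0.1180) − 1 = -2.41503%
Error = -2.7000% − (-2.41503%) = -0.28497% → -0.28%.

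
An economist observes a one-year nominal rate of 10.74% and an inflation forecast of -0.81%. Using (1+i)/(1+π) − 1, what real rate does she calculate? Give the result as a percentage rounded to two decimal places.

By the Fisher equation, 1 + r = (1 + i)/(1 + π).
1 + r = 1.10740 / 0.99190 = 1.116443
r = 1.116443 − 1 = 11.6443%, i.e. 11.64%.

11.64%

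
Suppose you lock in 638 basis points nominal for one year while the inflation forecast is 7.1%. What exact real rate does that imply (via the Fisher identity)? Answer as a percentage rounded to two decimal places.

-0.67%

By the Fisher identity, 1 + r = (1 + i)/(1 + π).
1 + r = 1.06380 / 1.07100 = 0.993277
r = 0.993277 − 1 = -0.6723%, i.e. -0.67%.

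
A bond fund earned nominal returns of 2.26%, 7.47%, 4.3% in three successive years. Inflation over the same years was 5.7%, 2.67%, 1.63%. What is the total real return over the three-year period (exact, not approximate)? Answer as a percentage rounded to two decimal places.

Nominal growth factor = 1.0226 × 1.0747 × 1.0430 = 1.146245
Price-level growth factor = 1.0570 × 1.0267 × 1.0163 = 1.102911
Real growth factor = 1.146245 / 1.102911 = 1.039290
Total real return = 1.039290 − 1 → 3.93%.

3.93%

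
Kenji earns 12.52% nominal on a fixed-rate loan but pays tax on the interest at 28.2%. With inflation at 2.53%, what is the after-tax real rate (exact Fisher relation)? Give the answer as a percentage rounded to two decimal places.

6.30%

After-tax nominal return = 12.52% × (1 − 0.282) = 8.98936%.
1 + r = 1.0898936 / 1.02530 = 1.063000
After-tax real rate = 1.063000 − 1 → 6.30%.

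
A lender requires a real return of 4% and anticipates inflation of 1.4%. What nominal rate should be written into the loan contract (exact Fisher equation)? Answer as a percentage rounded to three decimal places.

(1 + i) = (1 + r)(1 + π) = 1.04000 × 1.01400 = 1.05456
i = 1.05456 − 1, so the required nominal rate is 5.456%.

5.456%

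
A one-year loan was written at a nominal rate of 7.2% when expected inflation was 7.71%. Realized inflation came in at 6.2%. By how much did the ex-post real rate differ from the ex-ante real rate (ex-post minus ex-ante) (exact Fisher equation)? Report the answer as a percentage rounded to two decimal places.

Ex-ante: (1 + 0.0720)/(1 + 0.0771) − 1 = -0.4735%
Ex-post: (1 + 0.0720)/(1 + 0.0620) − 1 = 0.9416%
Difference (ex-post − ex-ante) = 1.4151% → 1.42%.

1.42%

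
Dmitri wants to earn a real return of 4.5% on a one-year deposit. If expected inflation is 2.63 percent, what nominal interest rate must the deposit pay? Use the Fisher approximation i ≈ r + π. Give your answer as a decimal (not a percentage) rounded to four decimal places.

0.0713

i ≈ r + π = 4.5% + 2.63% = 0.0713.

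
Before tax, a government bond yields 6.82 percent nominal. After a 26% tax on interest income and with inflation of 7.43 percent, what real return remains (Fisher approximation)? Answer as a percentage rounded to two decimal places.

After-tax nominal return = 6.82% × (1 − 0.26) = 5.0468%.
r ≈ 5.0468% − 7.43% → -2.38%.

-2.38%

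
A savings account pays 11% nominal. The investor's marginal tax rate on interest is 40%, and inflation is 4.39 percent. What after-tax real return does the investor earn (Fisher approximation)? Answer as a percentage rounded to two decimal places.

After-tax nominal return = 11% × (1 − 0.4) = 6.6000%.
r ≈ 6.6000% − 4.39% → 2.21%.

2.21%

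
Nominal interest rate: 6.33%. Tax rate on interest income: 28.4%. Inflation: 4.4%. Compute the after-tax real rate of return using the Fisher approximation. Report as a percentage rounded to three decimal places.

0.132%

After-tax nominal return = 6.33% × (1 − 0.284) = 4.53228%.
r ≈ 4.53228% − 4.4% → 0.132%.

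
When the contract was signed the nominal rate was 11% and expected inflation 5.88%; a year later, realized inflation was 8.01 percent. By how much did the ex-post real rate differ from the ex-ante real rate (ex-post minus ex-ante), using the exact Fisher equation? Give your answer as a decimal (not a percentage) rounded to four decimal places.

-0.0207

Ex-ante: (1 + 0.1100)/(1 + 0.0588) − 1 = 4.8357%
Ex-post: (1 + 0.1100)/(1 + 0.0801) − 1 = 2.7683%
Difference (ex-post − ex-ante) = -2.0674% → -0.0207.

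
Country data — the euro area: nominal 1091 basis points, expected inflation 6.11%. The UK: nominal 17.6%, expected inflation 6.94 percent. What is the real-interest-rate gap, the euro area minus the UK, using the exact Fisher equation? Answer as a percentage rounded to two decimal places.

The euro area: (1 + 0.1091)/(1 + 0.0611) − 1 = 4.5236%
The UK: (1 + 0.1760)/(1 + 0.0694) − 1 = 9.9682%
Differential = 4.5236% − 9.9682% = -5.4446% → -5.44%.

-5.44%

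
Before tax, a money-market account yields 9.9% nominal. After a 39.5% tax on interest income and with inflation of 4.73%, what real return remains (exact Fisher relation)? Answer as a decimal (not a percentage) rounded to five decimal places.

After-tax nominal return = 9.9% × (1 − 0.395) = 5.9895%.
1 + r = 1.059895 / 1.04730 = 1.012026
After-tax real rate = 1.012026 − 1 → 0.01203.

0.01203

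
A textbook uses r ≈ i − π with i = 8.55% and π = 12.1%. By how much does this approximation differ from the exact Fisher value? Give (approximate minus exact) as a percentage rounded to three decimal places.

Approximate: r ≈ 8.550% − 12.100% = -3.5500%
Exact: (1 + 0.0855)/(1 + 0.1210) − 1 = -3.1668%
Error = -3.5500% − (-3.1668%) = -0.3832% → -0.383%.

-0.383%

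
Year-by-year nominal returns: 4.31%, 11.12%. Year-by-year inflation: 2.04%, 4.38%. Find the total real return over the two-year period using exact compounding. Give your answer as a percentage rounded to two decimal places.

Compound the nominal returns: 1.0431 × 1.1112 = 1.159093.
Compound inflation: 1.0204 × 1.0438 = 1.065094.
Deflate: 1.159093 / 1.065094 = 1.088254.
Total real return = 1.088254 − 1 → 8.83%.

8.83%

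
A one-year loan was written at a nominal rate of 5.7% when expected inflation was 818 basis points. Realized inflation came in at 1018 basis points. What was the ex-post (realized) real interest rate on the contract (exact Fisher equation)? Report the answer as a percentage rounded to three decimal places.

-4.066%

Ex-post: (1 + 0.0570)/(1 + 0.1018) − 1 = -4.0661%
So the realized real rate is -4.066%.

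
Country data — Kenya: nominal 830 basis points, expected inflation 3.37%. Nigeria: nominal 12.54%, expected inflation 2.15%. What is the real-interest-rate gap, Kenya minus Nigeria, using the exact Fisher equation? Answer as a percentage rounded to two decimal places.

-5.40%

Kenya: (1 + 0.0830)/(1 + 0.0337) − 1 = 4.7693%
Nigeria: (1 + 0.1254)/(1 + 0.0215) − 1 = 10.1713%
Differential = 4.7693% − 10.1713% = -5.4020% → -5.40%.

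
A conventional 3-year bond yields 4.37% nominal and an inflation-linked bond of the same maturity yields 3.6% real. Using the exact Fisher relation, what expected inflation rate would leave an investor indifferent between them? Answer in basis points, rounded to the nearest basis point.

(1 + π) = (1 + i)/(1 + r) = 1.04370 / 1.03600 = 1.007432
Break-even inflation = 1.007432 − 1 → 74 basis points.

74 basis points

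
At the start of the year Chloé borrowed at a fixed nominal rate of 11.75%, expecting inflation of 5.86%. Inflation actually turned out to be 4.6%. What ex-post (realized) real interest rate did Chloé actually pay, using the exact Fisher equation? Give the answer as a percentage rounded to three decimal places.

6.836%

Ex-post: (1 + 0.1175)/(1 + 0.0460) − 1 = 6.8356%
So the realized real rate is 6.836%.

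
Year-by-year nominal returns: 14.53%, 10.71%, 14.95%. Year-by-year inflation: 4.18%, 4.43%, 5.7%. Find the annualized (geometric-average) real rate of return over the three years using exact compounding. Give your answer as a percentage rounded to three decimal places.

8.221%

Nominal growth factor = 1.1453 × 1.1071 × 1.1495 = 1.45752189
Price-level growth factor = 1.0418 × 1.0443 × 1.0570 = 1.14996499
Real growth factor = 1.45752189 / 1.14996499 = 1.26744893
Annualized real rate = 1.26744893^(1/3) − 1 = 8.2207% → 8.221%.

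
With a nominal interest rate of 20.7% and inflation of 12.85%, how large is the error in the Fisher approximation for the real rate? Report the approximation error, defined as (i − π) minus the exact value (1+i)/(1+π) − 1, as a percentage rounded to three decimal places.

0.894%

Approximate: r ≈ 20.700% − 12.850% = 7.8500%
Exact: (1 + 0.2070)/(1 + 0.1285) − 1 = 6.9561%
Error = 7.8500% − 6.9561% = 0.8939% → 0.894%.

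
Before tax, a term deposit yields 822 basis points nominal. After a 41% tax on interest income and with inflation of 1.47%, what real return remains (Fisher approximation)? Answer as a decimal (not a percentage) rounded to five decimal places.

After-tax nominal return = 8.22% × (1 − 0.41) = 4.8498%.
r ≈ 4.8498% − 1.47% → 0.03380.

0.03380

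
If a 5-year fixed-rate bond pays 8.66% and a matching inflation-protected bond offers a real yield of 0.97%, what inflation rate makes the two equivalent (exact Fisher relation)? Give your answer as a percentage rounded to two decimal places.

(1 + π) = (1 + i)/(1 + r) = 1.08660 / 1.00970 = 1.076161
Break-even inflation = 1.076161 − 1 → 7.62%.

7.62%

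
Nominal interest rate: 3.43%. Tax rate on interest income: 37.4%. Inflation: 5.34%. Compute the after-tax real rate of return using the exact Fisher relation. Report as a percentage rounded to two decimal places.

After-tax nominal return = 3.43% × (1 − 0.374) = 2.14718%.
1 + r = 1.0214718 / 1.05340 = 0.969690
After-tax real rate = 0.969690 − 1 → -3.03%.

-3.03%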